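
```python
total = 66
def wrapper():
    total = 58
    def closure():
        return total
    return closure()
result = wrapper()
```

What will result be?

Step 1: total = 66 globally, but wrapper() defines total = 58 locally.
Step 2: closure() looks up total. Not in local scope, so checks enclosing scope (wrapper) and finds total = 58.
Step 3: result = 58

The answer is 58.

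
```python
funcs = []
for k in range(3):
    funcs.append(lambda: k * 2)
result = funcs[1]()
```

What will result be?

Step 1: All lambdas reference the same variable k (late binding).
Step 2: After the loop, k = 2. Every lambda returns k * 2.
Step 3: funcs[1]() = 2 * 2 = 4

The answer is 4.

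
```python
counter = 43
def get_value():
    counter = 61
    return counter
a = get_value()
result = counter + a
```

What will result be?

Step 1: Global counter = 43. get_value() returns local counter = 61.
Step 2: a = 61. Global counter still = 43.
Step 3: result = 43 + 61 = 104

The answer is 104.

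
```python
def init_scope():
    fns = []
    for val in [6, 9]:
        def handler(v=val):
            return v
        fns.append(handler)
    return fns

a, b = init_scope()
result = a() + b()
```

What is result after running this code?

Step 1: Default argument v=val captures val at each iteration.
Step 2: a() returns 6 (captured at first iteration), b() returns 9 (captured at second).
Step 3: result = 6 + 9 = 15

The answer is 15.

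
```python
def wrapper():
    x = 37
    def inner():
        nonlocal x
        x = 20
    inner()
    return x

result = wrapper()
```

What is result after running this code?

Step 1: wrapper() sets x = 37.
Step 2: inner() uses nonlocal to reassign x = 20.
Step 3: result = 20

The answer is 20.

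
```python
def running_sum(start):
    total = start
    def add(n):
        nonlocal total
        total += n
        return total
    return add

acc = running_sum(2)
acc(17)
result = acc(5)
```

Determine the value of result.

Step 1: running_sum(2) creates closure with total = 2.
Step 2: First acc(17): total = 2 + 17 = 19.
Step 3: Second acc(5): total = 19 + 5 = 24. result = 24

The answer is 24.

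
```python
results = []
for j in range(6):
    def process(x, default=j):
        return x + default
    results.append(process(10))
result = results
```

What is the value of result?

Step 1: Default argument default=j is evaluated at function definition time.
Step 2: Each iteration creates process with default = current j value.
Step 3: process(10) returns 10 + default. results = [10, 11, 12, 13, 14, 15]

The answer is [10, 11, 12, 13, 14, 15].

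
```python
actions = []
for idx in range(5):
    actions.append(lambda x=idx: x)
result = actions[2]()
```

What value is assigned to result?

Step 1: Default argument x=idx captures idx's value at each iteration.
Step 2: actions[2] captured x = 2 when idx was 2.
Step 3: result = 2

The answer is 2.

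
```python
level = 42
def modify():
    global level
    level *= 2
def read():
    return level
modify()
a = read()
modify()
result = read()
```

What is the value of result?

Step 1: level = 42.
Step 2: First modify(): level = 42 * 2 = 84.
Step 3: Second modify(): level = 84 * 2 = 168.
Step 4: read() returns 168

The answer is 168.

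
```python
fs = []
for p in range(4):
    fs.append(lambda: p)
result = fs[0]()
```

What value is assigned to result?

Step 1: The loop creates 4 lambdas, all referencing the same variable p.
Step 2: After the loop, p = 3 (final value).
Step 3: fs[0]() looks up p at call time and finds 3. This is the late binding gotcha. result = 3

The answer is 3.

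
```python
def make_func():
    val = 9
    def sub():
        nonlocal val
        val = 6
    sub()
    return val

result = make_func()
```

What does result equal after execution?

Step 1: make_func() sets val = 9.
Step 2: sub() uses nonlocal to reassign val = 6.
Step 3: result = 6

The answer is 6.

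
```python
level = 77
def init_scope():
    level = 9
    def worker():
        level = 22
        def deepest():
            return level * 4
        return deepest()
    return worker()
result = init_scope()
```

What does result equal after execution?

Step 1: deepest() looks up level through LEGB: not local, finds level = 22 in enclosing worker().
Step 2: Returns 22 * 4 = 88.
Step 3: result = 88

The answer is 88.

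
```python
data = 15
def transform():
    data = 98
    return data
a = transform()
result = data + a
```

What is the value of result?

Step 1: Global data = 15. transform() returns local data = 98.
Step 2: a = 98. Global data still = 15.
Step 3: result = 15 + 98 = 113

The answer is 113.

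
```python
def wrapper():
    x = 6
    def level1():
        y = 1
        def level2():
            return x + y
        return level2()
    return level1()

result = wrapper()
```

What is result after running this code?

Step 1: x = 6 in wrapper. y = 1 in level1.
Step 2: level2() reads x = 6 and y = 1 from enclosing scopes.
Step 3: result = 6 + 1 = 7

The answer is 7.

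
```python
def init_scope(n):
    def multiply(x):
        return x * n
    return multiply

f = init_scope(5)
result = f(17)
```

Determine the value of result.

Step 1: init_scope(5) returns multiply closure with n = 5.
Step 2: f(17) computes 17 * 5 = 85.
Step 3: result = 85

The answer is 85.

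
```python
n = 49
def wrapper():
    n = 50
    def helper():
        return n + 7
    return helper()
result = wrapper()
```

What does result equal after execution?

Step 1: wrapper() shadows global n with n = 50.
Step 2: helper() finds n = 50 in enclosing scope, computes 50 + 7 = 57.
Step 3: result = 57

The answer is 57.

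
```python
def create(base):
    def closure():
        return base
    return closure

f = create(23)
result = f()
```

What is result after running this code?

Step 1: create(23) creates closure capturing base = 23.
Step 2: f() returns the captured base = 23.
Step 3: result = 23

The answer is 23.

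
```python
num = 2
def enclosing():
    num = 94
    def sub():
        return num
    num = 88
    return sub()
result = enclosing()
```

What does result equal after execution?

Step 1: enclosing() sets num = 94, then later num = 88.
Step 2: sub() is called after num is reassigned to 88. Closures capture variables by reference, not by value.
Step 3: result = 88

The answer is 88.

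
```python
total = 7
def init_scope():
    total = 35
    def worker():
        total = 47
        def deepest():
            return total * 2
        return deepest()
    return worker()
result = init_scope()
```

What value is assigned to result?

Step 1: deepest() looks up total through LEGB: not local, finds total = 47 in enclosing worker().
Step 2: Returns 47 * 2 = 94.
Step 3: result = 94

The answer is 94.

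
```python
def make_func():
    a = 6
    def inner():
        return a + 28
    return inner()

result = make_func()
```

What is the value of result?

Step 1: make_func() defines a = 6.
Step 2: inner() reads a = 6 from enclosing scope, returns 6 + 28 = 34.
Step 3: result = 34

The answer is 34.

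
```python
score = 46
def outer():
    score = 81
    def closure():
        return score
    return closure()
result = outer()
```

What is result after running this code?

Step 1: score = 46 globally, but outer() defines score = 81 locally.
Step 2: closure() looks up score. Not in local scope, so checks enclosing scope (outer) and finds score = 81.
Step 3: result = 81

The answer is 81.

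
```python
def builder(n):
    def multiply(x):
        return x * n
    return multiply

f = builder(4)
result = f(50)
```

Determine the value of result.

Step 1: builder(4) returns multiply closure with n = 4.
Step 2: f(50) computes 50 * 4 = 200.
Step 3: result = 200

The answer is 200.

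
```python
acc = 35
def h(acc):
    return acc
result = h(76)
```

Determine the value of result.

Step 1: Global acc = 35.
Step 2: h(76) takes parameter acc = 76, which shadows the global.
Step 3: result = 76

The answer is 76.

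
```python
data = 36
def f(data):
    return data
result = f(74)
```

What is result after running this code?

Step 1: Global data = 36.
Step 2: f(74) takes parameter data = 74, which shadows the global.
Step 3: result = 74

The answer is 74.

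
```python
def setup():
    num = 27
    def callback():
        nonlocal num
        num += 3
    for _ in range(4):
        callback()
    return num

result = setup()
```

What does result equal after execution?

Step 1: num = 27.
Step 2: callback() is called 4 times in a loop, each adding 3 via nonlocal.
Step 3: num = 27 + 3 * 4 = 39

The answer is 39.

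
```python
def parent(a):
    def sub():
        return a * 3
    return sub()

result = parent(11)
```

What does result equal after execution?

Step 1: parent(11) binds parameter a = 11.
Step 2: sub() accesses a = 11 from enclosing scope.
Step 3: result = 11 * 3 = 33

The answer is 33.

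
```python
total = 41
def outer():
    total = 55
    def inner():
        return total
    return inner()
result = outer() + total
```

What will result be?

Step 1: Global total = 41. outer() shadows with total = 55.
Step 2: inner() returns enclosing total = 55. outer() = 55.
Step 3: result = 55 + global total (41) = 96

The answer is 96.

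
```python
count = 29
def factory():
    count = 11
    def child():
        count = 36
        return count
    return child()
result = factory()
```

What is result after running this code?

Step 1: Three scopes define count: global (29), factory (11), child (36).
Step 2: child() has its own local count = 36, which shadows both enclosing and global.
Step 3: result = 36 (local wins in LEGB)

The answer is 36.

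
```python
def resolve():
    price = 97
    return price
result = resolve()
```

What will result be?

Step 1: resolve() defines price = 97 in its local scope.
Step 2: return price finds the local variable price = 97.
Step 3: result = 97

The answer is 97.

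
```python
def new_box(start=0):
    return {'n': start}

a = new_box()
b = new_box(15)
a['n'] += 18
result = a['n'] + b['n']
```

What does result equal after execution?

Step 1: new_box() returns a new dict each call (immutable default 0).
Step 2: a = {'n': 0}, b = {'n': 15}.
Step 3: a['n'] += 18 = 18. result = 18 + 15 = 33

The answer is 33.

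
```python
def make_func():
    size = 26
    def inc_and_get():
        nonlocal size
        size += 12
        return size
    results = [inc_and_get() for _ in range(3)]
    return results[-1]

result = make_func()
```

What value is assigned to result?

Step 1: size = 26.
Step 2: Three calls to inc_and_get(), each adding 12.
Step 3: Last value = 26 + 12 * 3 = 62

The answer is 62.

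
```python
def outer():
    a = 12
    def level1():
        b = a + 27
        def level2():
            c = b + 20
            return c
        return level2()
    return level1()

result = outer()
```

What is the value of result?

Step 1: a = 12. b = a + 27 = 39.
Step 2: c = b + 20 = 39 + 20 = 59.
Step 3: result = 59

The answer is 59.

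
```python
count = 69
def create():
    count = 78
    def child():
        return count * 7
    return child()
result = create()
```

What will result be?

Step 1: create() shadows global count with count = 78.
Step 2: child() finds count = 78 in enclosing scope, computes 78 * 7 = 546.
Step 3: result = 546

The answer is 546.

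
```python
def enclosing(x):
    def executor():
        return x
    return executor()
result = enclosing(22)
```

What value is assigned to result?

Step 1: enclosing(22) binds parameter x = 22.
Step 2: executor() looks up x in enclosing scope and finds the parameter x = 22.
Step 3: result = 22

The answer is 22.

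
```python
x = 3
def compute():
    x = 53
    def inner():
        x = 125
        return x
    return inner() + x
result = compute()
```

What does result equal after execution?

Step 1: compute() has local x = 53. inner() has local x = 125.
Step 2: inner() returns its local x = 125.
Step 3: compute() returns 125 + its own x (53) = 178

The answer is 178.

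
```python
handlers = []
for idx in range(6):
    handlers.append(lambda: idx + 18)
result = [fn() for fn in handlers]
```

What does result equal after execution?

Step 1: All lambdas capture idx by reference. After the loop, idx = 5.
Step 2: Each call returns 5 + 18 = 23.
Step 3: result = [23, 23, 23, 23, 23, 23]

The answer is [23, 23, 23, 23, 23, 23].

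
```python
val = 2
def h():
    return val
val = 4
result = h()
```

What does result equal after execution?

Step 1: val is first set to 2, then reassigned to 4.
Step 2: h() is called after the reassignment, so it looks up the current global val = 4.
Step 3: result = 4

The answer is 4.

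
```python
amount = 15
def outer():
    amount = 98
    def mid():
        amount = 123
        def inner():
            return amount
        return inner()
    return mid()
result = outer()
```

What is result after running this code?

Step 1: Three levels of shadowing: global 15, outer 98, mid 123.
Step 2: inner() finds amount = 123 in enclosing mid() scope.
Step 3: result = 123

The answer is 123.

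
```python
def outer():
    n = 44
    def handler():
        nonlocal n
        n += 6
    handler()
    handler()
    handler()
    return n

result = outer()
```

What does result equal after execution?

Step 1: n starts at 44.
Step 2: handler() is called 3 times, each adding 6.
Step 3: n = 44 + 6 * 3 = 62

The answer is 62.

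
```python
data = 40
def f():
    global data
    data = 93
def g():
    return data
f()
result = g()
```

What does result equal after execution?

Step 1: data = 40.
Step 2: f() sets global data = 93.
Step 3: g() reads global data = 93. result = 93

The answer is 93.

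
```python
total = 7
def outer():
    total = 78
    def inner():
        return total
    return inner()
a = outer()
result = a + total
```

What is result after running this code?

Step 1: outer() has local total = 78. inner() reads from enclosing.
Step 2: outer() returns 78. Global total = 7 unchanged.
Step 3: result = 78 + 7 = 85

The answer is 85.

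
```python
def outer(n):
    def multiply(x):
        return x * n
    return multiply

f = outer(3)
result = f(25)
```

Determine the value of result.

Step 1: outer(3) returns multiply closure with n = 3.
Step 2: f(25) computes 25 * 3 = 75.
Step 3: result = 75

The answer is 75.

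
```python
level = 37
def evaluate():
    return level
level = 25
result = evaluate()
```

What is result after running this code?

Step 1: level is first set to 37, then reassigned to 25.
Step 2: evaluate() is called after the reassignment, so it looks up the current global level = 25.
Step 3: result = 25

The answer is 25.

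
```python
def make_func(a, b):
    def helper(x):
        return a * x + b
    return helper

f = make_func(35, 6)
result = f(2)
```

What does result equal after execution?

Step 1: make_func(35, 6) captures a = 35, b = 6.
Step 2: f(2) computes 35 * 2 + 6 = 76.
Step 3: result = 76

The answer is 76.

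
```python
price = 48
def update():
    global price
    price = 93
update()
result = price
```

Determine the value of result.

Step 1: price = 48 globally.
Step 2: update() declares global price and sets it to 93.
Step 3: After update(), global price = 93. result = 93

The answer is 93.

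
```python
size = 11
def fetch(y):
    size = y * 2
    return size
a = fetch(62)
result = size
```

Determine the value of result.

Step 1: Global size = 11.
Step 2: fetch(62) creates local size = 62 * 2 = 124.
Step 3: Global size unchanged because no global keyword. result = 11

The answer is 11.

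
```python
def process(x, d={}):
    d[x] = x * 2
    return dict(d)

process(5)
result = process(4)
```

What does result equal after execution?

Step 1: Mutable default dict is shared across calls.
Step 2: First call adds 5: 10. Second call adds 4: 8.
Step 3: result = {5: 10, 4: 8}

The answer is {5: 10, 4: 8}.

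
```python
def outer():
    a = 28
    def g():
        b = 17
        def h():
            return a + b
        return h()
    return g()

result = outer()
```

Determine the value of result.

Step 1: outer() defines a = 28. g() defines b = 17.
Step 2: h() accesses both from enclosing scopes: a = 28, b = 17.
Step 3: result = 28 + 17 = 45

The answer is 45.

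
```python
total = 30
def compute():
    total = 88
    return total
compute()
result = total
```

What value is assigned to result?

Step 1: total = 30 globally.
Step 2: compute() creates a LOCAL total = 88 (no global keyword!).
Step 3: The global total is unchanged. result = 30

The answer is 30.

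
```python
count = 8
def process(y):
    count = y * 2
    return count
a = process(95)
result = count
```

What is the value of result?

Step 1: Global count = 8.
Step 2: process(95) creates local count = 95 * 2 = 190.
Step 3: Global count unchanged because no global keyword. result = 8

The answer is 8.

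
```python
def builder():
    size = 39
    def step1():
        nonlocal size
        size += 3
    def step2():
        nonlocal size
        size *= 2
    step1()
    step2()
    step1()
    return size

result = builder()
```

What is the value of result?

Step 1: size = 39.
Step 2: step1(): size = 39 + 3 = 42.
Step 3: step2(): size = 42 * 2 = 84.
Step 4: step1(): size = 84 + 3 = 87. result = 87

The answer is 87.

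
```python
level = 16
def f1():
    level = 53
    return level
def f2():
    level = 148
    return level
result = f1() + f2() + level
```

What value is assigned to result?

Step 1: Each function shadows global level with its own local.
Step 2: f1() returns 53, f2() returns 148.
Step 3: Global level = 16 is unchanged. result = 53 + 148 + 16 = 217

The answer is 217.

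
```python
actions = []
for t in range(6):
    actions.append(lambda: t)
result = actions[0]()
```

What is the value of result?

Step 1: The loop creates 6 lambdas, all referencing the same variable t.
Step 2: After the loop, t = 5 (final value).
Step 3: actions[0]() looks up t at call time and finds 5. This is the late binding gotcha. result = 5

The answer is 5.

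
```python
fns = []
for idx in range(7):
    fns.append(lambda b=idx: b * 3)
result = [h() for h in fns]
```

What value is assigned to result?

Step 1: Default arg b=idx captures idx at each iteration.
Step 2: fns[k] has b defaulting to k, returns k * 3.
Step 3: result = [0, 3, 6, 9, 12, 15, 18]

The answer is [0, 3, 6, 9, 12, 15, 18].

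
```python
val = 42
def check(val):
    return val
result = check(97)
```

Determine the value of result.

Step 1: Global val = 42.
Step 2: check(97) takes parameter val = 97, which shadows the global.
Step 3: result = 97

The answer is 97.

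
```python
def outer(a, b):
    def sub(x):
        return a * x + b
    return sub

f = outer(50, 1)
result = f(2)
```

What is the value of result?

Step 1: outer(50, 1) captures a = 50, b = 1.
Step 2: f(2) computes 50 * 2 + 1 = 101.
Step 3: result = 101

The answer is 101.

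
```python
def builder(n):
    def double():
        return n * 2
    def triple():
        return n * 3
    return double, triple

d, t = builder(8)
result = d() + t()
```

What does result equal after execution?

Step 1: Both closures capture the same n = 8.
Step 2: d() = 8 * 2 = 16, t() = 8 * 3 = 24.
Step 3: result = 16 + 24 = 40

The answer is 40.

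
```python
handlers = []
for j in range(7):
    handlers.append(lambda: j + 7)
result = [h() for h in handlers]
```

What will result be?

Step 1: All lambdas capture j by reference. After the loop, j = 6.
Step 2: Each call returns 6 + 7 = 13.
Step 3: result = [13, 13, 13, 13, 13, 13, 13]

The answer is [13, 13, 13, 13, 13, 13, 13].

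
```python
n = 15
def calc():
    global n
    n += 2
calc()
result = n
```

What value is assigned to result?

Step 1: n = 15 globally.
Step 2: calc() modifies global n: n += 2 = 17.
Step 3: result = 17

The answer is 17.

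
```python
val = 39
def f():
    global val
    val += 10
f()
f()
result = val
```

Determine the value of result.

Step 1: val = 39.
Step 2: First f(): val = 39 + 10 = 49.
Step 3: Second f(): val = 49 + 10 = 59. result = 59

The answer is 59.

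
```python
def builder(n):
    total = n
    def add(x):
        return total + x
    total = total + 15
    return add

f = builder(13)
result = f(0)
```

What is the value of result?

Step 1: builder(13) sets total = 13, then total = 13 + 15 = 28.
Step 2: Closures capture by reference, so add sees total = 28.
Step 3: f(0) returns 28 + 0 = 28

The answer is 28.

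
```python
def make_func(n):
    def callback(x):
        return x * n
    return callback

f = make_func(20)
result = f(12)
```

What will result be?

Step 1: make_func(20) creates a closure capturing n = 20.
Step 2: f(12) computes 12 * 20 = 240.
Step 3: result = 240

The answer is 240.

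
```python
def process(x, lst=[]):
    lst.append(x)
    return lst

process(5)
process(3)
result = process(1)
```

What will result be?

Step 1: Mutable default argument gotcha! The list [] is created once.
Step 2: Each call appends to the SAME list: [5], [5, 3], [5, 3, 1].
Step 3: result = [5, 3, 1]

The answer is [5, 3, 1].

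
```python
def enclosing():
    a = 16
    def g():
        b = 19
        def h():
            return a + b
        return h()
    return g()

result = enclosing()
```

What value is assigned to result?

Step 1: enclosing() defines a = 16. g() defines b = 19.
Step 2: h() accesses both from enclosing scopes: a = 16, b = 19.
Step 3: result = 16 + 19 = 35

The answer is 35.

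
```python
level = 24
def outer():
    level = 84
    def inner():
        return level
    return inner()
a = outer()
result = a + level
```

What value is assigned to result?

Step 1: outer() has local level = 84. inner() reads from enclosing.
Step 2: outer() returns 84. Global level = 24 unchanged.
Step 3: result = 84 + 24 = 108

The answer is 108.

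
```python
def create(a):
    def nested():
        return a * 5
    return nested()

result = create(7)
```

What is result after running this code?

Step 1: create(7) binds parameter a = 7.
Step 2: nested() accesses a = 7 from enclosing scope.
Step 3: result = 7 * 5 = 35

The answer is 35.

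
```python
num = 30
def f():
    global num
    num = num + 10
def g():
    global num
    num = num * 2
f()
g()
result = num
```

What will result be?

Step 1: num = 30.
Step 2: f() adds 10: num = 30 + 10 = 40.
Step 3: g() doubles: num = 40 * 2 = 80.
Step 4: result = 80

The answer is 80.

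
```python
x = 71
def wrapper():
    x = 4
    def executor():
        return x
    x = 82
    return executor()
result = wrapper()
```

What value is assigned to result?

Step 1: wrapper() sets x = 4, then later x = 82.
Step 2: executor() is called after x is reassigned to 82. Closures capture variables by reference, not by value.
Step 3: result = 82

The answer is 82.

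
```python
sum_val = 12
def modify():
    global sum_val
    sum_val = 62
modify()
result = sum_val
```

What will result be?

Step 1: sum_val = 12 globally.
Step 2: modify() declares global sum_val and sets it to 62.
Step 3: After modify(), global sum_val = 62. result = 62

The answer is 62.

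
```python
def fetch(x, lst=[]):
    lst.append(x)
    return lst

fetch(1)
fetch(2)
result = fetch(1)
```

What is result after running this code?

Step 1: Mutable default argument gotcha! The list [] is created once.
Step 2: Each call appends to the SAME list: [1], [1, 2], [1, 2, 1].
Step 3: result = [1, 2, 1]

The answer is [1, 2, 1].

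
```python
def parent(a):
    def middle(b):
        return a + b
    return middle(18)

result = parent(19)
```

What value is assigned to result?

Step 1: parent(19) passes a = 19.
Step 2: middle(18) has b = 18, reads a = 19 from enclosing.
Step 3: result = 19 + 18 = 37

The answer is 37.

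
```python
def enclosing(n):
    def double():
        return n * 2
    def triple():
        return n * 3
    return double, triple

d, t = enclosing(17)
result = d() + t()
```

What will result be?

Step 1: Both closures capture the same n = 17.
Step 2: d() = 17 * 2 = 34, t() = 17 * 3 = 51.
Step 3: result = 34 + 51 = 85

The answer is 85.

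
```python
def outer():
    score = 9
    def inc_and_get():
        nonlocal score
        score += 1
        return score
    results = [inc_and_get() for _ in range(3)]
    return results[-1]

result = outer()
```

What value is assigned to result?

Step 1: score = 9.
Step 2: Three calls to inc_and_get(), each adding 1.
Step 3: Last value = 9 + 1 * 3 = 12

The answer is 12.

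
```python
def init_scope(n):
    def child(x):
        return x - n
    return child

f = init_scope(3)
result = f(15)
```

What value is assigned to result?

Step 1: init_scope(3) creates a closure capturing n = 3.
Step 2: f(15) computes 15 - 3 = 12.
Step 3: result = 12

The answer is 12.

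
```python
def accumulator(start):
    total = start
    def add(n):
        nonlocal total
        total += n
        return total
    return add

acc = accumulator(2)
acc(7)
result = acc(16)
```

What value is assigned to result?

Step 1: accumulator(2) creates closure with total = 2.
Step 2: First acc(7): total = 2 + 7 = 9.
Step 3: Second acc(16): total = 9 + 16 = 25. result = 25

The answer is 25.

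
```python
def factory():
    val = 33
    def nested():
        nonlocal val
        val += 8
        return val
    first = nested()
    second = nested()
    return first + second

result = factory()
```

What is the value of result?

Step 1: val starts at 33.
Step 2: First call: val = 33 + 8 = 41, returns 41.
Step 3: Second call: val = 41 + 8 = 49, returns 49.
Step 4: result = 41 + 49 = 90

The answer is 90.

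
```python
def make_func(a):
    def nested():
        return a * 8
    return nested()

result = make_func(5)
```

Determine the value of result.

Step 1: make_func(5) binds parameter a = 5.
Step 2: nested() accesses a = 5 from enclosing scope.
Step 3: result = 5 * 8 = 40

The answer is 40.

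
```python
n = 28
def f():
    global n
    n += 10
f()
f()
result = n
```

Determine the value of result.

Step 1: n = 28.
Step 2: First f(): n = 28 + 10 = 38.
Step 3: Second f(): n = 38 + 10 = 48. result = 48

The answer is 48.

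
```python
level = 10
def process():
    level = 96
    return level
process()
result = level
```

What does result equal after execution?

Step 1: Global level = 10.
Step 2: process() creates local level = 96 (shadow, not modification).
Step 3: After process() returns, global level is unchanged. result = 10

The answer is 10.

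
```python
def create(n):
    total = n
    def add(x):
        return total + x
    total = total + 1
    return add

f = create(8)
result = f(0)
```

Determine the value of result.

Step 1: create(8) sets total = 8, then total = 8 + 1 = 9.
Step 2: Closures capture by reference, so add sees total = 9.
Step 3: f(0) returns 9 + 0 = 9

The answer is 9.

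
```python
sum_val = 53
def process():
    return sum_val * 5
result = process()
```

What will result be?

Step 1: sum_val = 53 is defined globally.
Step 2: process() looks up sum_val from global scope = 53, then computes 53 * 5 = 265.
Step 3: result = 265

The answer is 265.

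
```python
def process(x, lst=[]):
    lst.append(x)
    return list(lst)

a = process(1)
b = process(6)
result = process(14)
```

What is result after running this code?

Step 1: Default list is shared. list() creates copies for return values.
Step 2: Internal list grows: [1] -> [1, 6] -> [1, 6, 14].
Step 3: result = [1, 6, 14]

The answer is [1, 6, 14].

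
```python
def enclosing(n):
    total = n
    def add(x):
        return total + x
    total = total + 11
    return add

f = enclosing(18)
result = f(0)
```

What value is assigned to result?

Step 1: enclosing(18) sets total = 18, then total = 18 + 11 = 29.
Step 2: Closures capture by reference, so add sees total = 29.
Step 3: f(0) returns 29 + 0 = 29

The answer is 29.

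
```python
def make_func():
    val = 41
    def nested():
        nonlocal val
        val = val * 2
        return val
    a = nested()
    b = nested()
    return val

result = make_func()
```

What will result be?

Step 1: val starts at 41.
Step 2: First nested(): val = 41 * 2 = 82.
Step 3: Second nested(): val = 82 * 2 = 164.
Step 4: result = 164

The answer is 164.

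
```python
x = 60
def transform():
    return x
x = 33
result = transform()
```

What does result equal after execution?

Step 1: x is first set to 60, then reassigned to 33.
Step 2: transform() is called after the reassignment, so it looks up the current global x = 33.
Step 3: result = 33

The answer is 33.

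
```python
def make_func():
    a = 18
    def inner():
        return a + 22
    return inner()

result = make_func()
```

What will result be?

Step 1: make_func() defines a = 18.
Step 2: inner() reads a = 18 from enclosing scope, returns 18 + 22 = 40.
Step 3: result = 40

The answer is 40.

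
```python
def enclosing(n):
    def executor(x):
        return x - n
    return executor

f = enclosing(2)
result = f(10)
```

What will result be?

Step 1: enclosing(2) creates a closure capturing n = 2.
Step 2: f(10) computes 10 - 2 = 8.
Step 3: result = 8

The answer is 8.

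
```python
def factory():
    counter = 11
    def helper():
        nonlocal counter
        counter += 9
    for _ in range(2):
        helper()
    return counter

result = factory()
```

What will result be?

Step 1: counter = 11.
Step 2: helper() is called 2 times in a loop, each adding 9 via nonlocal.
Step 3: counter = 11 + 9 * 2 = 29

The answer is 29.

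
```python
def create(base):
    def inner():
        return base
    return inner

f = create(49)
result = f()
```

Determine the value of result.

Step 1: create(49) creates closure capturing base = 49.
Step 2: f() returns the captured base = 49.
Step 3: result = 49

The answer is 49.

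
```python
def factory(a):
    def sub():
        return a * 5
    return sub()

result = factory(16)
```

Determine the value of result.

Step 1: factory(16) binds parameter a = 16.
Step 2: sub() accesses a = 16 from enclosing scope.
Step 3: result = 16 * 5 = 80

The answer is 80.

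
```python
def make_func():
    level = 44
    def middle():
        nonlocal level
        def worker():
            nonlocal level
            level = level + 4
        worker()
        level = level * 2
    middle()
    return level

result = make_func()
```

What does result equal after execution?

Step 1: level = 44.
Step 2: worker() adds 4: level = 44 + 4 = 48.
Step 3: middle() doubles: level = 48 * 2 = 96.
Step 4: result = 96

The answer is 96.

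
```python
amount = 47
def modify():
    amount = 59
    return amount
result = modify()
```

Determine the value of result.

Step 1: Global amount = 47.
Step 2: modify() creates local amount = 59, shadowing the global.
Step 3: Returns local amount = 59. result = 59

The answer is 59.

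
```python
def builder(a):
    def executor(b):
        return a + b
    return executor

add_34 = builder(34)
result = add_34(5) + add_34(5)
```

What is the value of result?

Step 1: add_34 captures a = 34.
Step 2: add_34(5) = 34 + 5 = 39, called twice.
Step 3: result = 39 + 39 = 78

The answer is 78.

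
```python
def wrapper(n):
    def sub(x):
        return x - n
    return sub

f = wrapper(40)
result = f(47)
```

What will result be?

Step 1: wrapper(40) creates a closure capturing n = 40.
Step 2: f(47) computes 47 - 40 = 7.
Step 3: result = 7

The answer is 7.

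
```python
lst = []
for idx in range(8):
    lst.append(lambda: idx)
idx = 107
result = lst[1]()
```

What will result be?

Step 1: Lambdas capture the variable idx by reference, not by value.
Step 2: After the loop, idx is reassigned to 107.
Step 3: lst[1]() looks up the current idx = 107. result = 107

The answer is 107.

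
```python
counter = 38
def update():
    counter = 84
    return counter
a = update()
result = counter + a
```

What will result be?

Step 1: Global counter = 38. update() returns local counter = 84.
Step 2: a = 84. Global counter still = 38.
Step 3: result = 38 + 84 = 122

The answer is 122.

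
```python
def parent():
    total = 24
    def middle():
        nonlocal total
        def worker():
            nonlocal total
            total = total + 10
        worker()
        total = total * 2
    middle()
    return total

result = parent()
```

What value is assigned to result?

Step 1: total = 24.
Step 2: worker() adds 10: total = 24 + 10 = 34.
Step 3: middle() doubles: total = 34 * 2 = 68.
Step 4: result = 68

The answer is 68.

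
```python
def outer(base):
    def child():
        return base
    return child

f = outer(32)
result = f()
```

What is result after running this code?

Step 1: outer(32) creates closure capturing base = 32.
Step 2: f() returns the captured base = 32.
Step 3: result = 32

The answer is 32.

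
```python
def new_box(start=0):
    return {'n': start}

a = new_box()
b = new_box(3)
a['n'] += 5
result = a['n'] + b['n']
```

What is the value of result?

Step 1: new_box() returns a new dict each call (immutable default 0).
Step 2: a = {'n': 0}, b = {'n': 3}.
Step 3: a['n'] += 5 = 5. result = 5 + 3 = 8

The answer is 8.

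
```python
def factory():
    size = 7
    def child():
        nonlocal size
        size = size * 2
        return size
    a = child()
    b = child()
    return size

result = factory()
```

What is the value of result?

Step 1: size starts at 7.
Step 2: First child(): size = 7 * 2 = 14.
Step 3: Second child(): size = 14 * 2 = 28.
Step 4: result = 28

The answer is 28.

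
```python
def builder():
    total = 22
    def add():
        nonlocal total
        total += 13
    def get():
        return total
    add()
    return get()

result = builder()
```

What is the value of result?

Step 1: total = 22. add() modifies it via nonlocal, get() reads it.
Step 2: add() makes total = 22 + 13 = 35.
Step 3: get() returns 35. result = 35

The answer is 35.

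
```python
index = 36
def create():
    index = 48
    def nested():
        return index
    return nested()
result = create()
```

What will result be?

Step 1: index = 36 globally, but create() defines index = 48 locally.
Step 2: nested() looks up index. Not in local scope, so checks enclosing scope (create) and finds index = 48.
Step 3: result = 48

The answer is 48.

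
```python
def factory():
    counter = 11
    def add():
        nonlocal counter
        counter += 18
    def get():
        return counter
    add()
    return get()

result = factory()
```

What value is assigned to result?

Step 1: counter = 11. add() modifies it via nonlocal, get() reads it.
Step 2: add() makes counter = 11 + 18 = 29.
Step 3: get() returns 29. result = 29

The answer is 29.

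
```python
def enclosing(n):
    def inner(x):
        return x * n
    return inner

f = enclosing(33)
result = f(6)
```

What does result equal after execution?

Step 1: enclosing(33) creates a closure capturing n = 33.
Step 2: f(6) computes 6 * 33 = 198.
Step 3: result = 198

The answer is 198.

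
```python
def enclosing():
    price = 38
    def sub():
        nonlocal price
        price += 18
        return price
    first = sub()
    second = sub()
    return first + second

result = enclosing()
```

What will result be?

Step 1: price starts at 38.
Step 2: First call: price = 38 + 18 = 56, returns 56.
Step 3: Second call: price = 56 + 18 = 74, returns 74.
Step 4: result = 56 + 74 = 130

The answer is 130.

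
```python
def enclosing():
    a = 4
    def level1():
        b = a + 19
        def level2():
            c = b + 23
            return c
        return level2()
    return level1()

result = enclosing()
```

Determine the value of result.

Step 1: a = 4. b = a + 19 = 23.
Step 2: c = b + 23 = 23 + 23 = 46.
Step 3: result = 46

The answer is 46.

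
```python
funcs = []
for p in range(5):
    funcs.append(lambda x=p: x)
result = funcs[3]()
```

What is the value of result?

Step 1: Default argument x=p captures p's value at each iteration.
Step 2: funcs[3] captured x = 3 when p was 3.
Step 3: result = 3

The answer is 3.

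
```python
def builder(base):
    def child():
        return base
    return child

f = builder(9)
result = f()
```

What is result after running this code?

Step 1: builder(9) creates closure capturing base = 9.
Step 2: f() returns the captured base = 9.
Step 3: result = 9

The answer is 9.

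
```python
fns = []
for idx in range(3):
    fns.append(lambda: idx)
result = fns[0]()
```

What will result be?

Step 1: The loop creates 3 lambdas, all referencing the same variable idx.
Step 2: After the loop, idx = 2 (final value).
Step 3: fns[0]() looks up idx at call time and finds 2. This is the late binding gotcha. result = 2

The answer is 2.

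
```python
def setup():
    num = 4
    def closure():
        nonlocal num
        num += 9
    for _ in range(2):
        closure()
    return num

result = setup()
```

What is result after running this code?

Step 1: num = 4.
Step 2: closure() is called 2 times in a loop, each adding 9 via nonlocal.
Step 3: num = 4 + 9 * 2 = 22

The answer is 22.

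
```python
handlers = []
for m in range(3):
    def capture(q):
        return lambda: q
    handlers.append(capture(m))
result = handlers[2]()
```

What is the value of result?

Step 1: capture(m) creates a new scope capturing q = m at call time.
Step 2: handlers[2] = capture(2), so its lambda captures q = 2.
Step 3: result = 2 (closure factory fixes late binding)

The answer is 2.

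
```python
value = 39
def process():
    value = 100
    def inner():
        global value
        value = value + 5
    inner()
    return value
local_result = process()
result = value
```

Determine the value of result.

Step 1: Global value = 39. process() creates local value = 100.
Step 2: inner() declares global value and adds 5: global value = 39 + 5 = 44.
Step 3: process() returns its local value = 100 (unaffected by inner).
Step 4: result = global value = 44

The answer is 44.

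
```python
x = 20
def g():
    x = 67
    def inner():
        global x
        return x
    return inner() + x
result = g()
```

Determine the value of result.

Step 1: Global x = 20. g() shadows with local x = 67.
Step 2: inner() uses global keyword, so inner() returns global x = 20.
Step 3: g() returns 20 + 67 = 87

The answer is 87.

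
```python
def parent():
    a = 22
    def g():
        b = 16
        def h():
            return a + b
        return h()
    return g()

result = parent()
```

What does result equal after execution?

Step 1: parent() defines a = 22. g() defines b = 16.
Step 2: h() accesses both from enclosing scopes: a = 22, b = 16.
Step 3: result = 22 + 16 = 38

The answer is 38.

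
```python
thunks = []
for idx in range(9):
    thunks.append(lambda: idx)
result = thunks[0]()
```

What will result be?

Step 1: The loop creates 9 lambdas, all referencing the same variable idx.
Step 2: After the loop, idx = 8 (final value).
Step 3: thunks[0]() looks up idx at call time and finds 8. This is the late binding gotcha. result = 8

The answer is 8.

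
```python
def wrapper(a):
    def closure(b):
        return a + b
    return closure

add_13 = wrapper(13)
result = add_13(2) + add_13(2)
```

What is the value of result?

Step 1: add_13 captures a = 13.
Step 2: add_13(2) = 13 + 2 = 15, called twice.
Step 3: result = 15 + 15 = 30

The answer is 30.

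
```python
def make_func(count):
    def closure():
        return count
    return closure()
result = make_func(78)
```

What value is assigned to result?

Step 1: make_func(78) binds parameter count = 78.
Step 2: closure() looks up count in enclosing scope and finds the parameter count = 78.
Step 3: result = 78

The answer is 78.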